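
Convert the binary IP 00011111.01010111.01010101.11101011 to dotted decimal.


00011111 = 31
01010111 = 87
01010101 = 85
11101011 = 235
IP: 31.87.85.235


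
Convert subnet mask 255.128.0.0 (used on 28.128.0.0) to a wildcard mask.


Subnet mask: 255.128.0.0
Wildcard = 255.255.255.255 - subnet mask
255 - 255 = 0
255 - 128 = 127
255 - 0 = 255
255 - 0 = 255
Wildcard: 0.127.255.255


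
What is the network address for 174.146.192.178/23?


IP:   10101110.10010010.11000000.10110010
Mask: 11111111.11111111.11111110.00000000
AND operation:
Net:  10101110.10010010.11000000.00000000
Network: 174.146.192.0/23


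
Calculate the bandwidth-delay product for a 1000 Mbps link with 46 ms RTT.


BDP = bandwidth * RTT
= 1000 Mbps * 46 ms
= 1000 * 1e6 * 46 / 1000 bits
= 46000000 bits
= 5750000 bytes
= 5615.2344 KB
BDP = 46000000 bits (5750000 bytes)


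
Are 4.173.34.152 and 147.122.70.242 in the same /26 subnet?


Mask: 255.255.255.192
4.173.34.152 AND mask = 4.173.34.128
147.122.70.242 AND mask = 147.122.70.192
No, different subnets (4.173.34.128 vs 147.122.70.192)


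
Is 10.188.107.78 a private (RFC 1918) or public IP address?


RFC 1918 private ranges:
  10.0.0.0/8 (10.0.0.0 - 10.255.255.255)
  172.16.0.0/12 (172.16.0.0 - 172.31.255.255)
  192.168.0.0/16 (192.168.0.0 - 192.168.255.255)
Private (in 10.0.0.0/8)


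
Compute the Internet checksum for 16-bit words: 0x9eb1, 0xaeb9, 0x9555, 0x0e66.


Sum all words (with carry folding):
+ 0x9eb1 = 0x9eb1
+ 0xaeb9 = 0x4d6b
+ 0x9555 = 0xe2c0
+ 0x0e66 = 0xf126
One's complement: ~0xf126
Checksum = 0x0ed9


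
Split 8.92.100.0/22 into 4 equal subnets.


New prefix = 22 + 2 = 24
Each subnet has 256 addresses
  8.92.100.0/24
  8.92.101.0/24
  8.92.102.0/24
  8.92.103.0/24
Subnets: 8.92.100.0/24, 8.92.101.0/24, 8.92.102.0/24, 8.92.103.0/24


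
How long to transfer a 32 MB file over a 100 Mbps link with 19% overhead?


Effective throughput = 100 * (1 - 19/100) = 81 Mbps
File size in Mb = 32 * 8 = 256 Mb
Time = 256 / 81
Time = 3.1605 seconds


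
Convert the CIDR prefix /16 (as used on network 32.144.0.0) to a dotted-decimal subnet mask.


/16 means 16 network bits, 16 host bits
Binary: 11111111111111110000000000000000
Mask: 255.255.0.0


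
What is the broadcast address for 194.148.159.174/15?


Network: 194.148.0.0/15
Host bits = 17
Set all host bits to 1:
Broadcast: 194.149.255.255


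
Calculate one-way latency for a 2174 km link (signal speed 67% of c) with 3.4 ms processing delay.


Speed = 0.67 * 3e5 km/s = 201000 km/s
Propagation delay = 2174 / 201000 = 0.0108 s = 10.8159 ms
Processing delay = 3.4 ms
Total one-way latency = 14.2159 ms


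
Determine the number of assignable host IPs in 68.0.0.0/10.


Host bits = 32 - 10 = 22
Total addresses = 2^22 = 4194304
Usable = total - 2 (network and broadcast)
Usable hosts: 4194302


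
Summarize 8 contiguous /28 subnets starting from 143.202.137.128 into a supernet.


Original prefix: /28
Number of subnets: 8 = 2^3
New prefix = 28 - 3 = 25
Supernet: 143.202.137.128/25


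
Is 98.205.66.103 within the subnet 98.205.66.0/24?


Subnet network: 98.205.66.0
Test IP AND mask: 98.205.66.0
Yes, 98.205.66.103 is in 98.205.66.0/24


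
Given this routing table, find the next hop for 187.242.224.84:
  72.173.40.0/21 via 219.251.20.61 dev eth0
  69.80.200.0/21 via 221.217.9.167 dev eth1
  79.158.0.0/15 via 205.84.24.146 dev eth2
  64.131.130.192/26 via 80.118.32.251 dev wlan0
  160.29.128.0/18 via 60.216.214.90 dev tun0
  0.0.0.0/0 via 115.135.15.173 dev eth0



Longest prefix match for 187.242.224.84:
  /21 72.173.40.0: no
  /21 69.80.200.0: no
  /15 79.158.0.0: no
  /26 64.131.130.192: no
  /18 160.29.128.0: no
  /0 0.0.0.0: MATCH
Selected: next-hop 115.135.15.173 via eth0 (matched /0)


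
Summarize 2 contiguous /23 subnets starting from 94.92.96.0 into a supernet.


Original prefix: /23
Number of subnets: 2 = 2^1
New prefix = 23 - 1 = 22
Supernet: 94.92.96.0/22


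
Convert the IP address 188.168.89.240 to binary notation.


188 = 10111100
168 = 10101000
89 = 01011001
240 = 11110000
Binary: 10111100.10101000.01011001.11110000


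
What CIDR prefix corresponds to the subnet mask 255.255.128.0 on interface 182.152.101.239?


Binary: 11111111.11111111.10000000.00000000
Count leading 1s
Prefix: /17


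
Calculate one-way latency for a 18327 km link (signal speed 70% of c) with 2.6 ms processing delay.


Speed = 0.7 * 3e5 km/s = 210000 km/s
Propagation delay = 18327 / 210000 = 0.0873 s = 87.2714 ms
Processing delay = 2.6 ms
Total one-way latency = 89.8714 ms


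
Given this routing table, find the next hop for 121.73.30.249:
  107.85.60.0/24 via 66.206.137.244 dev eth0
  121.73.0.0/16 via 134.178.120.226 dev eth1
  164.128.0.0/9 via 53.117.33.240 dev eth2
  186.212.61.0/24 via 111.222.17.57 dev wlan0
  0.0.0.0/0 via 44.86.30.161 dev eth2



Longest prefix match for 121.73.30.249:
  /24 107.85.60.0: no
  /16 121.73.0.0: MATCH
  /9 164.128.0.0: no
  /24 186.212.61.0: no
  /0 0.0.0.0: MATCH
Selected: next-hop 134.178.120.226 via eth1 (matched /16)


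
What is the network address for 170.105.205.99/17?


IP:   10101010.01101001.11001101.01100011
Mask: 11111111.11111111.10000000.00000000
AND operation:
Net:  10101010.01101001.10000000.00000000
Network: 170.105.128.0/17


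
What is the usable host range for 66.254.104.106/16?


Network: 66.254.0.0
Broadcast: 66.254.255.255
First usable = network + 1
Last usable = broadcast - 1
Range: 66.254.0.1 to 66.254.255.254


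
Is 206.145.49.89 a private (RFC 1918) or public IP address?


RFC 1918 private ranges:
  10.0.0.0/8 (10.0.0.0 - 10.255.255.255)
  172.16.0.0/12 (172.16.0.0 - 172.31.255.255)
  192.168.0.0/16 (192.168.0.0 - 192.168.255.255)
Public (not in any RFC 1918 range)


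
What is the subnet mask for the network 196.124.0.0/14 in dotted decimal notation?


/14 means 14 network bits, 18 host bits
Binary: 11111111111111000000000000000000
Mask: 255.252.0.0


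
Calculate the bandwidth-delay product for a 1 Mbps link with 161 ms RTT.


BDP = bandwidth * RTT
= 1 Mbps * 161 ms
= 1 * 1e6 * 161 / 1000 bits
= 161000 bits
= 20125 bytes
= 19.6533 KB
BDP = 161000 bits (20125 bytes)


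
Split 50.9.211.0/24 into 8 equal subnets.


New prefix = 24 + 3 = 27
Each subnet has 32 addresses
  50.9.211.0/27
  50.9.211.32/27
  50.9.211.64/27
  50.9.211.96/27
  50.9.211.128/27
  50.9.211.160/27
  50.9.211.192/27
  50.9.211.224/27
Subnets: 50.9.211.0/27, 50.9.211.32/27, 50.9.211.64/27, 50.9.211.96/27, 50.9.211.128/27, 50.9.211.160/27, 50.9.211.192/27, 50.9.211.224/27


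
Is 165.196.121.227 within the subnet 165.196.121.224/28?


Subnet network: 165.196.121.224
Test IP AND mask: 165.196.121.224
Yes, 165.196.121.227 is in 165.196.121.224/28


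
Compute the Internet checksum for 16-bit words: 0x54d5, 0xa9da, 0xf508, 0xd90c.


Sum all words (with carry folding):
+ 0x54d5 = 0x54d5
+ 0xa9da = 0xfeaf
+ 0xf508 = 0xf3b8
+ 0xd90c = 0xccc5
One's complement: ~0xccc5
Checksum = 0x333a


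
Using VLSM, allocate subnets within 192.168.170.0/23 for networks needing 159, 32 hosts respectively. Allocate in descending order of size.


159 hosts -> /24 (254 usable): 192.168.170.0/24
32 hosts -> /26 (62 usable): 192.168.171.0/26
Allocation: 192.168.170.0/24 (159 hosts, 254 usable); 192.168.171.0/26 (32 hosts, 62 usable)


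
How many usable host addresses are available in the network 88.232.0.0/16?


Host bits = 32 - 16 = 16
Total addresses = 2^16 = 65536
Usable = total - 2 (network and broadcast)
Usable hosts: 65534


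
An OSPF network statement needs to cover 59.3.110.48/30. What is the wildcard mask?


Subnet mask: 255.255.255.252
Wildcard = 255.255.255.255 - subnet mask
255 - 255 = 0
255 - 255 = 0
255 - 255 = 0
255 - 252 = 3
Wildcard: 0.0.0.3


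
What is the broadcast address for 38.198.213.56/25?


Network: 38.198.213.0/25
Host bits = 7
Set all host bits to 1:
Broadcast: 38.198.213.127


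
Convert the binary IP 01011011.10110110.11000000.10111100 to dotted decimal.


01011011 = 91
10110110 = 182
11000000 = 192
10111100 = 188
IP: 91.182.192.188


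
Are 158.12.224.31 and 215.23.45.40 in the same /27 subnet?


Mask: 255.255.255.224
158.12.224.31 AND mask = 158.12.224.0
215.23.45.40 AND mask = 215.23.45.32
No, different subnets (158.12.224.0 vs 215.23.45.32)


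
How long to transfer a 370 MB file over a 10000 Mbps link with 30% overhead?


Effective throughput = 10000 * (1 - 30/100) = 7000 Mbps
File size in Mb = 370 * 8 = 2960 Mb
Time = 2960 / 7000
Time = 0.4229 seconds


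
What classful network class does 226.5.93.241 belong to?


First octet: 226
Binary: 11100010
1110xxxx -> Class D (224-239)
Class D (multicast), default mask N/A


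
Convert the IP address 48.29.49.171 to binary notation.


48 = 00110000
29 = 00011101
49 = 00110001
171 = 10101011
Binary: 00110000.00011101.00110001.10101011


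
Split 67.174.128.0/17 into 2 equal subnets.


New prefix = 17 + 1 = 18
Each subnet has 16384 addresses
  67.174.128.0/18
  67.174.192.0/18
Subnets: 67.174.128.0/18, 67.174.192.0/18


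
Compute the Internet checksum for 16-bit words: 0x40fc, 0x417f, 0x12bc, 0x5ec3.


Sum all words (with carry folding):
+ 0x40fc = 0x40fc
+ 0x417f = 0x827b
+ 0x12bc = 0x9537
+ 0x5ec3 = 0xf3fa
One's complement: ~0xf3fa
Checksum = 0x0c05


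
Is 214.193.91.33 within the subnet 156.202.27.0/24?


Subnet network: 156.202.27.0
Test IP AND mask: 214.193.91.0
No, 214.193.91.33 is not in 156.202.27.0/24


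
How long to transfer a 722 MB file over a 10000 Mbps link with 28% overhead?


Effective throughput = 10000 * (1 - 28/100) = 7200 Mbps
File size in Mb = 722 * 8 = 5776 Mb
Time = 5776 / 7200
Time = 0.8022 seconds


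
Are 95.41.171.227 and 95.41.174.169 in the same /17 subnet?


Mask: 255.255.128.0
95.41.171.227 AND mask = 95.41.128.0
95.41.174.169 AND mask = 95.41.128.0
Yes, same subnet (95.41.128.0)


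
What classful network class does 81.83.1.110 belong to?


First octet: 81
Binary: 01010001
0xxxxxxx -> Class A (1-126)
Class A, default mask 255.0.0.0 (/8)


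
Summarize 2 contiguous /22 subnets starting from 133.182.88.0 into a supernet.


Original prefix: /22
Number of subnets: 2 = 2^1
New prefix = 22 - 1 = 21
Supernet: 133.182.88.0/21


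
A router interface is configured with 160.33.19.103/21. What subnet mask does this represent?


/21 means 21 network bits, 11 host bits
Binary: 11111111111111111111100000000000
Mask: 255.255.248.0


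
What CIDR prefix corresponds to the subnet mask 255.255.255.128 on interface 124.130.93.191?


Binary: 11111111.11111111.11111111.10000000
Count leading 1s
Prefix: /25


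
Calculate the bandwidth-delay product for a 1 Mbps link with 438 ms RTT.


BDP = bandwidth * RTT
= 1 Mbps * 438 ms
= 1 * 1e6 * 438 / 1000 bits
= 438000 bits
= 54750 bytes
= 53.4668 KB
BDP = 438000 bits (54750 bytes)


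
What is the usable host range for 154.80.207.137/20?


Network: 154.80.192.0
Broadcast: 154.80.207.255
First usable = network + 1
Last usable = broadcast - 1
Range: 154.80.192.1 to 154.80.207.254


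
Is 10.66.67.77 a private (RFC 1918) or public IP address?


RFC 1918 private ranges:
  10.0.0.0/8 (10.0.0.0 - 10.255.255.255)
  172.16.0.0/12 (172.16.0.0 - 172.31.255.255)
  192.168.0.0/16 (192.168.0.0 - 192.168.255.255)
Private (in 10.0.0.0/8)


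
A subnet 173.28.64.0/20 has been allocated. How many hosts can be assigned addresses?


Host bits = 32 - 20 = 12
Total addresses = 2^12 = 4096
Usable = total - 2 (network and broadcast)
Usable hosts: 4094


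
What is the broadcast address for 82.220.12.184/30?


Network: 82.220.12.184/30
Host bits = 2
Set all host bits to 1:
Broadcast: 82.220.12.187


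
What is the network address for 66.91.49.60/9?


IP:   01000010.01011011.00110001.00111100
Mask: 11111111.10000000.00000000.00000000
AND operation:
Net:  01000010.00000000.00000000.00000000
Network: 66.0.0.0/9


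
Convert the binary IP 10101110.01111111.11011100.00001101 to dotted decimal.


10101110 = 174
01111111 = 127
11011100 = 220
00001101 = 13
IP: 174.127.220.13


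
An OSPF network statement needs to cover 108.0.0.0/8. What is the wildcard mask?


Subnet mask: 255.0.0.0
Wildcard = 255.255.255.255 - subnet mask
255 - 255 = 0
255 - 0 = 255
255 - 0 = 255
255 - 0 = 255
Wildcard: 0.255.255.255


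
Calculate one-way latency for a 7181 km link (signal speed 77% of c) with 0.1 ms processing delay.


Speed = 0.77 * 3e5 km/s = 231000 km/s
Propagation delay = 7181 / 231000 = 0.0311 s = 31.0866 ms
Processing delay = 0.1 ms
Total one-way latency = 31.1866 ms


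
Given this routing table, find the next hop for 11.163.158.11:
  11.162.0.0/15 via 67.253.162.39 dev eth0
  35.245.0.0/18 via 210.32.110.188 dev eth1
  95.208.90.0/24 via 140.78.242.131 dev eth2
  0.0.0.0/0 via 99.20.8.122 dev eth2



Longest prefix match for 11.163.158.11:
  /15 11.162.0.0: MATCH
  /18 35.245.0.0: no
  /24 95.208.90.0: no
  /0 0.0.0.0: MATCH
Selected: next-hop 67.253.162.39 via eth0 (matched /15)


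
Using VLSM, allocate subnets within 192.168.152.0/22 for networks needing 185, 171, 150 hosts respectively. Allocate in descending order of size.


185 hosts -> /24 (254 usable): 192.168.152.0/24
171 hosts -> /24 (254 usable): 192.168.153.0/24
150 hosts -> /24 (254 usable): 192.168.154.0/24
Allocation: 192.168.152.0/24 (185 hosts, 254 usable); 192.168.153.0/24 (171 hosts, 254 usable); 192.168.154.0/24 (150 hosts, 254 usable)


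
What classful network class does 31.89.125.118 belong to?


First octet: 31
Binary: 00011111
0xxxxxxx -> Class A (1-126)
Class A, default mask 255.0.0.0 (/8)


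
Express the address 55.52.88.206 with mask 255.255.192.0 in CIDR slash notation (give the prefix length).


Binary: 11111111.11111111.11000000.00000000
Count leading 1s
Prefix: /18


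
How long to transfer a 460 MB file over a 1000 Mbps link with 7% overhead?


Effective throughput = 1000 * (1 - 7/100) = 930.0 Mbps
File size in Mb = 460 * 8 = 3680 Mb
Time = 3680 / 930.0
Time = 3.957 seconds


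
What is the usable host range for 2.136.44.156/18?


Network: 2.136.0.0
Broadcast: 2.136.63.255
First usable = network + 1
Last usable = broadcast - 1
Range: 2.136.0.1 to 2.136.63.254


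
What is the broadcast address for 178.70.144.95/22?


Network: 178.70.144.0/22
Host bits = 10
Set all host bits to 1:
Broadcast: 178.70.147.255


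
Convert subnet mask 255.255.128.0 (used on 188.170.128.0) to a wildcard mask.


Subnet mask: 255.255.128.0
Wildcard = 255.255.255.255 - subnet mask
255 - 255 = 0
255 - 255 = 0
255 - 128 = 127
255 - 0 = 255
Wildcard: 0.0.127.255


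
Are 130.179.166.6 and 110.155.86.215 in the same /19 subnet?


Mask: 255.255.224.0
130.179.166.6 AND mask = 130.179.160.0
110.155.86.215 AND mask = 110.155.64.0
No, different subnets (130.179.160.0 vs 110.155.64.0)


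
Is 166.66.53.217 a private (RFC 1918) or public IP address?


RFC 1918 private ranges:
  10.0.0.0/8 (10.0.0.0 - 10.255.255.255)
  172.16.0.0/12 (172.16.0.0 - 172.31.255.255)
  192.168.0.0/16 (192.168.0.0 - 192.168.255.255)
Public (not in any RFC 1918 range)


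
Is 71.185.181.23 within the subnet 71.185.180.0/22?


Subnet network: 71.185.180.0
Test IP AND mask: 71.185.180.0
Yes, 71.185.181.23 is in 71.185.180.0/22


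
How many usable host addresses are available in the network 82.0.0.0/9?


Host bits = 32 - 9 = 23
Total addresses = 2^23 = 8388608
Usable = total - 2 (network and broadcast)
Usable hosts: 8388606


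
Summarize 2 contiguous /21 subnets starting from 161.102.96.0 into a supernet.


Original prefix: /21
Number of subnets: 2 = 2^1
New prefix = 21 - 1 = 20
Supernet: 161.102.96.0/20


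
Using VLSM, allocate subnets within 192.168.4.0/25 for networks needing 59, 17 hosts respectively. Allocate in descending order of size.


59 hosts -> /26 (62 usable): 192.168.4.0/26
17 hosts -> /27 (30 usable): 192.168.4.64/27
Allocation: 192.168.4.0/26 (59 hosts, 62 usable); 192.168.4.64/27 (17 hosts, 30 usable)


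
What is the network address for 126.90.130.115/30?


IP:   01111110.01011010.10000010.01110011
Mask: 11111111.11111111.11111111.11111100
AND operation:
Net:  01111110.01011010.10000010.01110000
Network: 126.90.130.112/30


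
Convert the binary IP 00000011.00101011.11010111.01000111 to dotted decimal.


00000011 = 3
00101011 = 43
11010111 = 215
01000111 = 71
IP: 3.43.215.71


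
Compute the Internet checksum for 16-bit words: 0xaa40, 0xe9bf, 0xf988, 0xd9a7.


Sum all words (with carry folding):
+ 0xaa40 = 0xaa40
+ 0xe9bf = 0x9400
+ 0xf988 = 0x8d89
+ 0xd9a7 = 0x6731
One's complement: ~0x6731
Checksum = 0x98ce


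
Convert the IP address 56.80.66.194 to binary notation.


56 = 00111000
80 = 01010000
66 = 01000010
194 = 11000010
Binary: 00111000.01010000.01000010.11000010


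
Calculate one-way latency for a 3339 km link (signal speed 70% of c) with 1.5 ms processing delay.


Speed = 0.7 * 3e5 km/s = 210000 km/s
Propagation delay = 3339 / 210000 = 0.0159 s = 15.9 ms
Processing delay = 1.5 ms
Total one-way latency = 17.4 ms


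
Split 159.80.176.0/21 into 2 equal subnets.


New prefix = 21 + 1 = 22
Each subnet has 1024 addresses
  159.80.176.0/22
  159.80.180.0/22
Subnets: 159.80.176.0/22, 159.80.180.0/22


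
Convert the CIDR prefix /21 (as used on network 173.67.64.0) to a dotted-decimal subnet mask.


/21 means 21 network bits, 11 host bits
Binary: 11111111111111111111100000000000
Mask: 255.255.248.0


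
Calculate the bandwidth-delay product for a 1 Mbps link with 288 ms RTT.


BDP = bandwidth * RTT
= 1 Mbps * 288 ms
= 1 * 1e6 * 288 / 1000 bits
= 288000 bits
= 36000 bytes
= 35.1562 KB
BDP = 288000 bits (36000 bytes)


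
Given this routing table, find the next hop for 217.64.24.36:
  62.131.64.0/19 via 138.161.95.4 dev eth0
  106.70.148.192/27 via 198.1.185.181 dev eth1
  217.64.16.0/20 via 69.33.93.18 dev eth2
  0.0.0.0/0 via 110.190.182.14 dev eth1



Longest prefix match for 217.64.24.36:
  /19 62.131.64.0: no
  /27 106.70.148.192: no
  /20 217.64.16.0: MATCH
  /0 0.0.0.0: MATCH
Selected: next-hop 69.33.93.18 via eth2 (matched /20)


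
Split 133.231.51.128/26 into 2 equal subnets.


New prefix = 26 + 1 = 27
Each subnet has 32 addresses
  133.231.51.128/27
  133.231.51.160/27
Subnets: 133.231.51.128/27, 133.231.51.160/27


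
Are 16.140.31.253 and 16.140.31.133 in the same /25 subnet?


Mask: 255.255.255.128
16.140.31.253 AND mask = 16.140.31.128
16.140.31.133 AND mask = 16.140.31.128
Yes, same subnet (16.140.31.128)


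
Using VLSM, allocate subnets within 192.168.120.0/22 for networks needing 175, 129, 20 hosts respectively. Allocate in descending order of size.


175 hosts -> /24 (254 usable): 192.168.120.0/24
129 hosts -> /24 (254 usable): 192.168.121.0/24
20 hosts -> /27 (30 usable): 192.168.122.0/27
Allocation: 192.168.120.0/24 (175 hosts, 254 usable); 192.168.121.0/24 (129 hosts, 254 usable); 192.168.122.0/27 (20 hosts, 30 usable)


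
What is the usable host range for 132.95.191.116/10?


Network: 132.64.0.0
Broadcast: 132.127.255.255
First usable = network + 1
Last usable = broadcast - 1
Range: 132.64.0.1 to 132.127.255.254


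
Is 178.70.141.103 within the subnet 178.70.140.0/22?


Subnet network: 178.70.140.0
Test IP AND mask: 178.70.140.0
Yes, 178.70.141.103 is in 178.70.140.0/22


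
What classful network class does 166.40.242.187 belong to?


First octet: 166
Binary: 10100110
10xxxxxx -> Class B (128-191)
Class B, default mask 255.255.0.0 (/16)


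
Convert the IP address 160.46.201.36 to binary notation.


160 = 10100000
46 = 00101110
201 = 11001001
36 = 00100100
Binary: 10100000.00101110.11001001.00100100


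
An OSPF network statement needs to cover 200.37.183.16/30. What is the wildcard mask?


Subnet mask: 255.255.255.252
Wildcard = 255.255.255.255 - subnet mask
255 - 255 = 0
255 - 255 = 0
255 - 255 = 0
255 - 252 = 3
Wildcard: 0.0.0.3


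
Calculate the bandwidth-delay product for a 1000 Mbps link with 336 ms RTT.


BDP = bandwidth * RTT
= 1000 Mbps * 336 ms
= 1000 * 1e6 * 336 / 1000 bits
= 336000000 bits
= 42000000 bytes
= 41015.625 KB
BDP = 336000000 bits (42000000 bytes)


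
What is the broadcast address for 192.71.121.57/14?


Network: 192.68.0.0/14
Host bits = 18
Set all host bits to 1:
Broadcast: 192.71.255.255


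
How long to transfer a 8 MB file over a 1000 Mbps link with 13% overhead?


Effective throughput = 1000 * (1 - 13/100) = 870 Mbps
File size in Mb = 8 * 8 = 64 Mb
Time = 64 / 870
Time = 0.0736 seconds


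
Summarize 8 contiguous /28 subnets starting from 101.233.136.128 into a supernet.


Original prefix: /28
Number of subnets: 8 = 2^3
New prefix = 28 - 3 = 25
Supernet: 101.233.136.128/25


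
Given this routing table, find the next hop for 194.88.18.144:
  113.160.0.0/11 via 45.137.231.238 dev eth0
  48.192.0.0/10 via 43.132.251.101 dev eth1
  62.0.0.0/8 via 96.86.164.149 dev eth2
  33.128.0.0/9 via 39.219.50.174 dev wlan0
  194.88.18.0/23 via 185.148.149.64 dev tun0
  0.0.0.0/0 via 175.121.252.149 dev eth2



Longest prefix match for 194.88.18.144:
  /11 113.160.0.0: no
  /10 48.192.0.0: no
  /8 62.0.0.0: no
  /9 33.128.0.0: no
  /23 194.88.18.0: MATCH
  /0 0.0.0.0: MATCH
Selected: next-hop 185.148.149.64 via tun0 (matched /23)


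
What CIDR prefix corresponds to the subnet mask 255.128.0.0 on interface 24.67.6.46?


Binary: 11111111.10000000.00000000.00000000
Count leading 1s
Prefix: /9


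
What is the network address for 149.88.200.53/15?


IP:   10010101.01011000.11001000.00110101
Mask: 11111111.11111110.00000000.00000000
AND operation:
Net:  10010101.01011000.00000000.00000000
Network: 149.88.0.0/15


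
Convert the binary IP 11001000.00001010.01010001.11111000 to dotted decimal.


11001000 = 200
00001010 = 10
01010001 = 81
11111000 = 248
IP: 200.10.81.248


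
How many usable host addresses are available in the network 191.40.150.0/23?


Host bits = 32 - 23 = 9
Total addresses = 2^9 = 512
Usable = total - 2 (network and broadcast)
Usable hosts: 510


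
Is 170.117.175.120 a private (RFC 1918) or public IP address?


RFC 1918 private ranges:
  10.0.0.0/8 (10.0.0.0 - 10.255.255.255)
  172.16.0.0/12 (172.16.0.0 - 172.31.255.255)
  192.168.0.0/16 (192.168.0.0 - 192.168.255.255)
Public (not in any RFC 1918 range)


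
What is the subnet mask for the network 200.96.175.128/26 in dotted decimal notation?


/26 means 26 network bits, 6 host bits
Binary: 11111111111111111111111111000000
Mask: 255.255.255.192


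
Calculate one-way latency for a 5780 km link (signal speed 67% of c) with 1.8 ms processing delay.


Speed = 0.67 * 3e5 km/s = 201000 km/s
Propagation delay = 5780 / 201000 = 0.0288 s = 28.7562 ms
Processing delay = 1.8 ms
Total one-way latency = 30.5562 ms


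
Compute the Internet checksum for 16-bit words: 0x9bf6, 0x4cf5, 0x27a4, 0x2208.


Sum all words (with carry folding):
+ 0x9bf6 = 0x9bf6
+ 0x4cf5 = 0xe8eb
+ 0x27a4 = 0x1090
+ 0x2208 = 0x3298
One's complement: ~0x3298
Checksum = 0xcd67


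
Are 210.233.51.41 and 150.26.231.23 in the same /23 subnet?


Mask: 255.255.254.0
210.233.51.41 AND mask = 210.233.50.0
150.26.231.23 AND mask = 150.26.230.0
No, different subnets (210.233.50.0 vs 150.26.230.0)


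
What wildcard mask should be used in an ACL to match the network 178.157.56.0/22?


Subnet mask: 255.255.252.0
Wildcard = 255.255.255.255 - subnet mask
255 - 255 = 0
255 - 255 = 0
255 - 252 = 3
255 - 0 = 255
Wildcard: 0.0.3.255


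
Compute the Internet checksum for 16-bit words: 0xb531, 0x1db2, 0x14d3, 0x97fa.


Sum all words (with carry folding):
+ 0xb531 = 0xb531
+ 0x1db2 = 0xd2e3
+ 0x14d3 = 0xe7b6
+ 0x97fa = 0x7fb1
One's complement: ~0x7fb1
Checksum = 0x804e


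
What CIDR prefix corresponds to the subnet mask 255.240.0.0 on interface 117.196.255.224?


Binary: 11111111.11110000.00000000.00000000
Count leading 1s
Prefix: /12


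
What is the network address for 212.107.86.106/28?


IP:   11010100.01101011.01010110.01101010
Mask: 11111111.11111111.11111111.11110000
AND operation:
Net:  11010100.01101011.01010110.01100000
Network: 212.107.86.96/28


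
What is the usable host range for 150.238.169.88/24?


Network: 150.238.169.0
Broadcast: 150.238.169.255
First usable = network + 1
Last usable = broadcast - 1
Range: 150.238.169.1 to 150.238.169.254


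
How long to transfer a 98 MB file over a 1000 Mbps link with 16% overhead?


Effective throughput = 1000 * (1 - 16/100) = 840 Mbps
File size in Mb = 98 * 8 = 784 Mb
Time = 784 / 840
Time = 0.9333 seconds


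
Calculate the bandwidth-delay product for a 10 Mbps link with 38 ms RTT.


BDP = bandwidth * RTT
= 10 Mbps * 38 ms
= 10 * 1e6 * 38 / 1000 bits
= 380000 bits
= 47500 bytes
= 46.3867 KB
BDP = 380000 bits (47500 bytes)


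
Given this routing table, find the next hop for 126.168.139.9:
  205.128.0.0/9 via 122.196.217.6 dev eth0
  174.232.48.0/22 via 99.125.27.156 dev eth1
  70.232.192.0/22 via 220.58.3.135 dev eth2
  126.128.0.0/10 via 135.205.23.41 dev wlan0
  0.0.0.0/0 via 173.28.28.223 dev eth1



Longest prefix match for 126.168.139.9:
  /9 205.128.0.0: no
  /22 174.232.48.0: no
  /22 70.232.192.0: no
  /10 126.128.0.0: MATCH
  /0 0.0.0.0: MATCH
Selected: next-hop 135.205.23.41 via wlan0 (matched /10)


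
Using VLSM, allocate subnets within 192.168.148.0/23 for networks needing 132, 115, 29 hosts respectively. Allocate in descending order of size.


132 hosts -> /24 (254 usable): 192.168.148.0/24
115 hosts -> /25 (126 usable): 192.168.149.0/25
29 hosts -> /27 (30 usable): 192.168.149.128/27
Allocation: 192.168.148.0/24 (132 hosts, 254 usable); 192.168.149.0/25 (115 hosts, 126 usable); 192.168.149.128/27 (29 hosts, 30 usable)


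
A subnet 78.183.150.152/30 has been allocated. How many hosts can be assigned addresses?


Host bits = 32 - 30 = 2
Total addresses = 2^2 = 4
Usable = total - 2 (network and broadcast)
Usable hosts: 2


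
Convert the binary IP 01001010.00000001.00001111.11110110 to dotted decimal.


01001010 = 74
00000001 = 1
00001111 = 15
11110110 = 246
IP: 74.1.15.246


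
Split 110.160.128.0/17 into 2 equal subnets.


New prefix = 17 + 1 = 18
Each subnet has 16384 addresses
  110.160.128.0/18
  110.160.192.0/18
Subnets: 110.160.128.0/18, 110.160.192.0/18


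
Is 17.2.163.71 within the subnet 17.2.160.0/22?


Subnet network: 17.2.160.0
Test IP AND mask: 17.2.160.0
Yes, 17.2.163.71 is in 17.2.160.0/22


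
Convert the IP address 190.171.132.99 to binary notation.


190 = 10111110
171 = 10101011
132 = 10000100
99 = 01100011
Binary: 10111110.10101011.10000100.01100011


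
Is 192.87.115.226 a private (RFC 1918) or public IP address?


RFC 1918 private ranges:
  10.0.0.0/8 (10.0.0.0 - 10.255.255.255)
  172.16.0.0/12 (172.16.0.0 - 172.31.255.255)
  192.168.0.0/16 (192.168.0.0 - 192.168.255.255)
Public (not in any RFC 1918 range)


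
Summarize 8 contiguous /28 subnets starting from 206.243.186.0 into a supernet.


Original prefix: /28
Number of subnets: 8 = 2^3
New prefix = 28 - 3 = 25
Supernet: 206.243.186.0/25


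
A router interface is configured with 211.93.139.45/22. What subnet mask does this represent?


/22 means 22 network bits, 10 host bits
Binary: 11111111111111111111110000000000
Mask: 255.255.252.0


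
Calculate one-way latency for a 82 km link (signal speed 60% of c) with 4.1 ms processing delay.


Speed = 0.6 * 3e5 km/s = 180000 km/s
Propagation delay = 82 / 180000 = 0.0005 s = 0.4556 ms
Processing delay = 4.1 ms
Total one-way latency = 4.5556 ms


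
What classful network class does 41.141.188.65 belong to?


First octet: 41
Binary: 00101001
0xxxxxxx -> Class A (1-126)
Class A, default mask 255.0.0.0 (/8)


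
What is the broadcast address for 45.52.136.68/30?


Network: 45.52.136.68/30
Host bits = 2
Set all host bits to 1:
Broadcast: 45.52.136.71


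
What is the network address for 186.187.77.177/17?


IP:   10111010.10111011.01001101.10110001
Mask: 11111111.11111111.10000000.00000000
AND operation:
Net:  10111010.10111011.00000000.00000000
Network: 186.187.0.0/17


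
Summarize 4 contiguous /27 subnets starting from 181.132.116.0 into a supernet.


Original prefix: /27
Number of subnets: 4 = 2^2
New prefix = 27 - 2 = 25
Supernet: 181.132.116.0/25


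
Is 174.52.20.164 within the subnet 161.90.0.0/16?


Subnet network: 161.90.0.0
Test IP AND mask: 174.52.0.0
No, 174.52.20.164 is not in 161.90.0.0/16


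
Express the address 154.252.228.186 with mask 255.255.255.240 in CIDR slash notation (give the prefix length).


Binary: 11111111.11111111.11111111.11110000
Count leading 1s
Prefix: /28


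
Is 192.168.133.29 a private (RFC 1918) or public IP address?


RFC 1918 private ranges:
  10.0.0.0/8 (10.0.0.0 - 10.255.255.255)
  172.16.0.0/12 (172.16.0.0 - 172.31.255.255)
  192.168.0.0/16 (192.168.0.0 - 192.168.255.255)
Private (in 192.168.0.0/16)


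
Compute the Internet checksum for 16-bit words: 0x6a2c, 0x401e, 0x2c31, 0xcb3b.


Sum all words (with carry folding):
+ 0x6a2c = 0x6a2c
+ 0x401e = 0xaa4a
+ 0x2c31 = 0xd67b
+ 0xcb3b = 0xa1b7
One's complement: ~0xa1b7
Checksum = 0x5e48


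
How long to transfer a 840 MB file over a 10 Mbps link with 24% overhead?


Effective throughput = 10 * (1 - 24/100) = 7.6 Mbps
File size in Mb = 840 * 8 = 6720 Mb
Time = 6720 / 7.6
Time = 884.2105 seconds


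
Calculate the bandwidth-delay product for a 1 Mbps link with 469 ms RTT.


BDP = bandwidth * RTT
= 1 Mbps * 469 ms
= 1 * 1e6 * 469 / 1000 bits
= 469000 bits
= 58625 bytes
= 57.251 KB
BDP = 469000 bits (58625 bytes)


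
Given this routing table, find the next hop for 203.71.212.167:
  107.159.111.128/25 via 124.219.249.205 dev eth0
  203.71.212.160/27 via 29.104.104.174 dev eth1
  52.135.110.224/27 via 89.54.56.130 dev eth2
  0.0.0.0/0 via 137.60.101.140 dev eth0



Longest prefix match for 203.71.212.167:
  /25 107.159.111.128: no
  /27 203.71.212.160: MATCH
  /27 52.135.110.224: no
  /0 0.0.0.0: MATCH
Selected: next-hop 29.104.104.174 via eth1 (matched /27)


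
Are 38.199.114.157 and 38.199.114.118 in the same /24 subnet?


Mask: 255.255.255.0
38.199.114.157 AND mask = 38.199.114.0
38.199.114.118 AND mask = 38.199.114.0
Yes, same subnet (38.199.114.0)


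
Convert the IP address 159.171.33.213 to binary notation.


159 = 10011111
171 = 10101011
33 = 00100001
213 = 11010101
Binary: 10011111.10101011.00100001.11010101


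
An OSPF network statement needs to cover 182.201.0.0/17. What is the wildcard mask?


Subnet mask: 255.255.128.0
Wildcard = 255.255.255.255 - subnet mask
255 - 255 = 0
255 - 255 = 0
255 - 128 = 127
255 - 0 = 255
Wildcard: 0.0.127.255


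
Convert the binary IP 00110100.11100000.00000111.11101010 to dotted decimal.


00110100 = 52
11100000 = 224
00000111 = 7
11101010 = 234
IP: 52.224.7.234


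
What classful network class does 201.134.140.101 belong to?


First octet: 201
Binary: 11001001
110xxxxx -> Class C (192-223)
Class C, default mask 255.255.255.0 (/24)


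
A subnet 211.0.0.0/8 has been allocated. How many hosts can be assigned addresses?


Host bits = 32 - 8 = 24
Total addresses = 2^24 = 16777216
Usable = total - 2 (network and broadcast)
Usable hosts: 16777214


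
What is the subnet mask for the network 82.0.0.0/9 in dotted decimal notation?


/9 means 9 network bits, 23 host bits
Binary: 11111111100000000000000000000000
Mask: 255.128.0.0


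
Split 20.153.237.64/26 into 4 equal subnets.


New prefix = 26 + 2 = 28
Each subnet has 16 addresses
  20.153.237.64/28
  20.153.237.80/28
  20.153.237.96/28
  20.153.237.112/28
Subnets: 20.153.237.64/28, 20.153.237.80/28, 20.153.237.96/28, 20.153.237.112/28


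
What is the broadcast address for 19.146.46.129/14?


Network: 19.144.0.0/14
Host bits = 18
Set all host bits to 1:
Broadcast: 19.147.255.255


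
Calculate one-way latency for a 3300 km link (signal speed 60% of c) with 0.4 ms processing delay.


Speed = 0.6 * 3e5 km/s = 180000 km/s
Propagation delay = 3300 / 180000 = 0.0183 s = 18.3333 ms
Processing delay = 0.4 ms
Total one-way latency = 18.7333 ms


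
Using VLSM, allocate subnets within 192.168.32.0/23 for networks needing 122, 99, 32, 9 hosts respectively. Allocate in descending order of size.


122 hosts -> /25 (126 usable): 192.168.32.0/25
99 hosts -> /25 (126 usable): 192.168.32.128/25
32 hosts -> /26 (62 usable): 192.168.33.0/26
9 hosts -> /28 (14 usable): 192.168.33.64/28
Allocation: 192.168.32.0/25 (122 hosts, 126 usable); 192.168.32.128/25 (99 hosts, 126 usable); 192.168.33.0/26 (32 hosts, 62 usable); 192.168.33.64/28 (9 hosts, 14 usable)


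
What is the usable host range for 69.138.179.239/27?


Network: 69.138.179.224
Broadcast: 69.138.179.255
First usable = network + 1
Last usable = broadcast - 1
Range: 69.138.179.225 to 69.138.179.254


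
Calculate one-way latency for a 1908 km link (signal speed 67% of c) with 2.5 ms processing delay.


Speed = 0.67 * 3e5 km/s = 201000 km/s
Propagation delay = 1908 / 201000 = 0.0095 s = 9.4925 ms
Processing delay = 2.5 ms
Total one-way latency = 11.9925 ms


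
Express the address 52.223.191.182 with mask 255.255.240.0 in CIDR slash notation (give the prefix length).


Binary: 11111111.11111111.11110000.00000000
Count leading 1s
Prefix: /20


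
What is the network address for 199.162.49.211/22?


IP:   11000111.10100010.00110001.11010011
Mask: 11111111.11111111.11111100.00000000
AND operation:
Net:  11000111.10100010.00110000.00000000
Network: 199.162.48.0/22


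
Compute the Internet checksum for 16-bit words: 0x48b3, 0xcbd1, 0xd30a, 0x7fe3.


Sum all words (with carry folding):
+ 0x48b3 = 0x48b3
+ 0xcbd1 = 0x1485
+ 0xd30a = 0xe78f
+ 0x7fe3 = 0x6773
One's complement: ~0x6773
Checksum = 0x988c


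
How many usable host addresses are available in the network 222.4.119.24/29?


Host bits = 32 - 29 = 3
Total addresses = 2^3 = 8
Usable = total - 2 (network and broadcast)
Usable hosts: 6


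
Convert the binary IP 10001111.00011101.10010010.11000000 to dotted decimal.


10001111 = 143
00011101 = 29
10010010 = 146
11000000 = 192
IP: 143.29.146.192


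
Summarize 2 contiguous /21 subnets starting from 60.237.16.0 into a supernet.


Original prefix: /21
Number of subnets: 2 = 2^1
New prefix = 21 - 1 = 20
Supernet: 60.237.16.0/20


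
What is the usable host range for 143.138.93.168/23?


Network: 143.138.92.0
Broadcast: 143.138.93.255
First usable = network + 1
Last usable = broadcast - 1
Range: 143.138.92.1 to 143.138.93.254


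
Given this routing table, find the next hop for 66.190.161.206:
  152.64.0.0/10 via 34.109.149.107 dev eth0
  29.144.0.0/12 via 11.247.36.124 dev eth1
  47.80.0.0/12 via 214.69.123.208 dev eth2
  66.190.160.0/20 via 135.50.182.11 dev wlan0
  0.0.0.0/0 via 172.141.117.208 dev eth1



Longest prefix match for 66.190.161.206:
  /10 152.64.0.0: no
  /12 29.144.0.0: no
  /12 47.80.0.0: no
  /20 66.190.160.0: MATCH
  /0 0.0.0.0: MATCH
Selected: next-hop 135.50.182.11 via wlan0 (matched /20)


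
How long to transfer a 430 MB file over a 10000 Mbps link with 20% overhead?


Effective throughput = 10000 * (1 - 20/100) = 8000 Mbps
File size in Mb = 430 * 8 = 3440 Mb
Time = 3440 / 8000
Time = 0.43 seconds


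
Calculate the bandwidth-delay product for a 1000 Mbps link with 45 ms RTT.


BDP = bandwidth * RTT
= 1000 Mbps * 45 ms
= 1000 * 1e6 * 45 / 1000 bits
= 45000000 bits
= 5625000 bytes
= 5493.1641 KB
BDP = 45000000 bits (5625000 bytes)


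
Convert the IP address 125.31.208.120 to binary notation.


125 = 01111101
31 = 00011111
208 = 11010000
120 = 01111000
Binary: 01111101.00011111.11010000.01111000


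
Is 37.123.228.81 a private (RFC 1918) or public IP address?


RFC 1918 private ranges:
  10.0.0.0/8 (10.0.0.0 - 10.255.255.255)
  172.16.0.0/12 (172.16.0.0 - 172.31.255.255)
  192.168.0.0/16 (192.168.0.0 - 192.168.255.255)
Public (not in any RFC 1918 range)


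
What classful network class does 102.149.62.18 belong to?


First octet: 102
Binary: 01100110
0xxxxxxx -> Class A (1-126)
Class A, default mask 255.0.0.0 (/8)


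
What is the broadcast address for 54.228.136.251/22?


Network: 54.228.136.0/22
Host bits = 10
Set all host bits to 1:
Broadcast: 54.228.139.255


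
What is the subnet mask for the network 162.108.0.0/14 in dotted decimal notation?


/14 means 14 network bits, 18 host bits
Binary: 11111111111111000000000000000000
Mask: 255.252.0.0


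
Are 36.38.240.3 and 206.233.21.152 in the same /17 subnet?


Mask: 255.255.128.0
36.38.240.3 AND mask = 36.38.128.0
206.233.21.152 AND mask = 206.233.0.0
No, different subnets (36.38.128.0 vs 206.233.0.0)


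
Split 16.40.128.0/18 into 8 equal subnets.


New prefix = 18 + 3 = 21
Each subnet has 2048 addresses
  16.40.128.0/21
  16.40.136.0/21
  16.40.144.0/21
  16.40.152.0/21
  16.40.160.0/21
  16.40.168.0/21
  16.40.176.0/21
  16.40.184.0/21
Subnets: 16.40.128.0/21, 16.40.136.0/21, 16.40.144.0/21, 16.40.152.0/21, 16.40.160.0/21, 16.40.168.0/21, 16.40.176.0/21, 16.40.184.0/21


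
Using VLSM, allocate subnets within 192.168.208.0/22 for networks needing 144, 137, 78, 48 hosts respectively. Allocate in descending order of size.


144 hosts -> /24 (254 usable): 192.168.208.0/24
137 hosts -> /24 (254 usable): 192.168.209.0/24
78 hosts -> /25 (126 usable): 192.168.210.0/25
48 hosts -> /26 (62 usable): 192.168.210.128/26
Allocation: 192.168.208.0/24 (144 hosts, 254 usable); 192.168.209.0/24 (137 hosts, 254 usable); 192.168.210.0/25 (78 hosts, 126 usable); 192.168.210.128/26 (48 hosts, 62 usable)


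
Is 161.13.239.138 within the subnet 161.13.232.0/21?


Subnet network: 161.13.232.0
Test IP AND mask: 161.13.232.0
Yes, 161.13.239.138 is in 161.13.232.0/21


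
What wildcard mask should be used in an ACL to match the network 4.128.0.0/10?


Subnet mask: 255.192.0.0
Wildcard = 255.255.255.255 - subnet mask
255 - 255 = 0
255 - 192 = 63
255 - 0 = 255
255 - 0 = 255
Wildcard: 0.63.255.255


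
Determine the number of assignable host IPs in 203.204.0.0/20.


Host bits = 32 - 20 = 12
Total addresses = 2^12 = 4096
Usable = total - 2 (network and broadcast)
Usable hosts: 4094


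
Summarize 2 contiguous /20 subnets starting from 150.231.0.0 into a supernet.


Original prefix: /20
Number of subnets: 2 = 2^1
New prefix = 20 - 1 = 19
Supernet: 150.231.0.0/19


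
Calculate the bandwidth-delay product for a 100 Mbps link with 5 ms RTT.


BDP = bandwidth * RTT
= 100 Mbps * 5 ms
= 100 * 1e6 * 5 / 1000 bits
= 500000 bits
= 62500 bytes
= 61.0352 KB
BDP = 500000 bits (62500 bytes)


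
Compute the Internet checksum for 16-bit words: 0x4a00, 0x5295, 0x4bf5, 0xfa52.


Sum all words (with carry folding):
+ 0x4a00 = 0x4a00
+ 0x5295 = 0x9c95
+ 0x4bf5 = 0xe88a
+ 0xfa52 = 0xe2dd
One's complement: ~0xe2dd
Checksum = 0x1d22


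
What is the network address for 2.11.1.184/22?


IP:   00000010.00001011.00000001.10111000
Mask: 11111111.11111111.11111100.00000000
AND operation:
Net:  00000010.00001011.00000000.00000000
Network: 2.11.0.0/22


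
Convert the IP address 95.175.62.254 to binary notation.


95 = 01011111
175 = 10101111
62 = 00111110
254 = 11111110
Binary: 01011111.10101111.00111110.11111110


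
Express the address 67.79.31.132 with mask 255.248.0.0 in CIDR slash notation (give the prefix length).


Binary: 11111111.11111000.00000000.00000000
Count leading 1s
Prefix: /13


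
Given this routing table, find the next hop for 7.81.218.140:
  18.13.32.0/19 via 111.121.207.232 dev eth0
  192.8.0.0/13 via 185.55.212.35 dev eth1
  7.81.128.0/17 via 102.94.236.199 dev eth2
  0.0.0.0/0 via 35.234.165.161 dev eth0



Longest prefix match for 7.81.218.140:
  /19 18.13.32.0: no
  /13 192.8.0.0: no
  /17 7.81.128.0: MATCH
  /0 0.0.0.0: MATCH
Selected: next-hop 102.94.236.199 via eth2 (matched /17)
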